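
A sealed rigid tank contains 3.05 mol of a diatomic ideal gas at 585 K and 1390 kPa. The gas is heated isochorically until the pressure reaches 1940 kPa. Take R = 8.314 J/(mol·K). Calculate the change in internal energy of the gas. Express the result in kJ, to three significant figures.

Constant volume ⇒ W = 0, so Q = ΔU = nCᵥΔT with Cᵥ = 5R/2 = 20.79 J/(mol·K).
At constant V, T₂/T₁ = P₂/P₁ ⇒ ΔT = T₁(P₂/P₁ − 1) = 585·(1940/1390 − 1) = 231.5 K.
ΔU = (3.05)(20.79)(231.5) = 14674 J.

ΔU ≈ 14.7 kJ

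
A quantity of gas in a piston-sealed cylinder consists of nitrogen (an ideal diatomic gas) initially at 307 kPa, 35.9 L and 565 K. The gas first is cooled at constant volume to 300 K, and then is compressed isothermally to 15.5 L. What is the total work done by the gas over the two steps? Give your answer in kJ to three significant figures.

W_total ≈ -4.92 kJ

Step 1 (isochoric): W = 0 (constant volume).
After step 1: P = 163 kPa (V unchanged).
Step 2 (isothermal): W = P₁V₁ ln(V₂/V₁) = (5852) ln(15.5/35.9) = -4915 J.
W_total = 0 − 4915 = -4915 J.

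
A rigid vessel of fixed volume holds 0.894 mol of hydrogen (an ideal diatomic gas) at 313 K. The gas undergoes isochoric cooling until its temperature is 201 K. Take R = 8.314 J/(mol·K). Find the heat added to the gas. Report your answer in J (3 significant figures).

Constant volume ⇒ W = 0, so Q = ΔU = nCᵥΔT with Cᵥ = 5R/2 = 20.79 J/(mol·K).
ΔU = (0.894)(20.79)(201 − 313) = -2081 J.

Q ≈ -2080 J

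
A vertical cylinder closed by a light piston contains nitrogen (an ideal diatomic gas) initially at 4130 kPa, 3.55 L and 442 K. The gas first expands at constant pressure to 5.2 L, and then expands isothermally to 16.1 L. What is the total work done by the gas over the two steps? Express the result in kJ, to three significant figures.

Step 1 (isobaric): W = PΔV = (4130 kPa)(5.2 − 3.55 L) = 6815 J.
After step 1: P = 4130 kPa, V = 5.2 L, T = 647.4 K.
Step 2 (isothermal): W = P₁V₁ ln(V₂/V₁) = (21476) ln(16.1/5.2) = 24271 J.
W_total = 6815 + 24271 = 31086 J.

W_total ≈ 31.1 kJ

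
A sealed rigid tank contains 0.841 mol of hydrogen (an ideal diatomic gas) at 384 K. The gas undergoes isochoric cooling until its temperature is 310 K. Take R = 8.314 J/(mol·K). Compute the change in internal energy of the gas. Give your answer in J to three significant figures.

ΔU ≈ -1290 J

Constant volume ⇒ W = 0, so Q = ΔU = nCᵥΔT with Cᵥ = 5R/2 = 20.79 J/(mol·K).
ΔU = (0.841)(20.79)(310 − 384) = -1294 J.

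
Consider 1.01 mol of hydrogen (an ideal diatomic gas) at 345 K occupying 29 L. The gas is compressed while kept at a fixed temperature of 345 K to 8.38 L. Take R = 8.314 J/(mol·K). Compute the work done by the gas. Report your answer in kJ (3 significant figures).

W ≈ -3.60 kJ

Isothermal: W = nRT ln(V₂/V₁).
W = (1.01)(8.314)(345) × ln(8.38/29)
  = 2897 × -1.241
W_by_gas = -3596 J.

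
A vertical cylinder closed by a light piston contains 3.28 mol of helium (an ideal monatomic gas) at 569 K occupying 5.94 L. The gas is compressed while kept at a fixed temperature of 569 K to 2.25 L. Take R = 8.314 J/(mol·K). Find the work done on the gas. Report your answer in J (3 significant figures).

Isothermal: W = nRT ln(V₂/V₁).
W = (3.28)(8.314)(569) × ln(2.25/5.94)
  = 15517 × -0.9708
W_by_gas = -15063 J; work on gas = −W_by = 15063 J.

W ≈ 15100 J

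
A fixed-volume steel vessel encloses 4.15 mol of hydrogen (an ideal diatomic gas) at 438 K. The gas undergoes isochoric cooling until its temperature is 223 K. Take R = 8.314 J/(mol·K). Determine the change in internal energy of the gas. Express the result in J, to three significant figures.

Constant volume ⇒ W = 0, so Q = ΔU = nCᵥΔT with Cᵥ = 5R/2 = 20.79 J/(mol·K).
ΔU = (4.15)(20.79)(223 − 438) = -18545 J.

ΔU ≈ -18500 J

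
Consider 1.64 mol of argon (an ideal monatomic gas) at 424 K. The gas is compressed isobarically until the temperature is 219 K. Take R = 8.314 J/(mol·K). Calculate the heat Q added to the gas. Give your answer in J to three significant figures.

Q ≈ -6990 J

Isobaric: W = nRΔT = (1.64)(8.314)(-205) = -2795 J.
ΔU = nCᵥΔT with Cᵥ = 3R/2: ΔU = (1.64)(12.47)(-205) = -4193 J.
Q = ΔU + W = -4193 − 2795 = -6988 J.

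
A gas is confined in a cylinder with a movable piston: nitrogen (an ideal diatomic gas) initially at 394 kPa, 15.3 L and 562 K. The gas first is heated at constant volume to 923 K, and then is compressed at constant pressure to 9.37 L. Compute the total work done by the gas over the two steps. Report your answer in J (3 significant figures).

W_total ≈ -3840 J

Step 1 (isochoric): W = 0 (constant volume).
After step 1: P = 647.1 kPa (V unchanged).
Step 2 (isobaric): W = PΔV = (647.1 kPa)(9.37 − 15.3 L) = -3837 J.
W_total = 0 − 3837 = -3837 J.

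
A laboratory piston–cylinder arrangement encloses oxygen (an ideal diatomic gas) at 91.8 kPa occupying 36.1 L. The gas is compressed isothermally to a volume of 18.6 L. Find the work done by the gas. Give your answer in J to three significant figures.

Isothermal: W = nRT ln(V₂/V₁) = P₁V₁ ln(V₂/V₁).
P₁V₁ = (91.8 kPa)(36.1 L) = 3314 J.
W = 3314 × ln(18.6/36.1) = 3314 × -0.6631
W_by_gas = -2198 J.

W ≈ -2200 J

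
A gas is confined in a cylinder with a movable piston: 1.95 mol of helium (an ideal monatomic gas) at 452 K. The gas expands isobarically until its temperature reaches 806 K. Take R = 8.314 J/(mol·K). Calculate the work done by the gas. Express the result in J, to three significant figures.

W ≈ 5740 J

Isobaric: W = P ΔV = nR ΔT.
W = (1.95)(8.314)(806 − 452) = 5739 J.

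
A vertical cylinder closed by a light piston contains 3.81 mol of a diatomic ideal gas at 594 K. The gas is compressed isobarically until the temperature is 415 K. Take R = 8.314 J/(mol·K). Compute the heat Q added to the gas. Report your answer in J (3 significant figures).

Isobaric: W = nRΔT = (3.81)(8.314)(-179) = -5670 J.
ΔU = nCᵥΔT with Cᵥ = 5R/2: ΔU = (3.81)(20.79)(-179) = -14175 J.
Q = ΔU + W = -14175 − 5670 = -19845 J.

Q ≈ -19800 J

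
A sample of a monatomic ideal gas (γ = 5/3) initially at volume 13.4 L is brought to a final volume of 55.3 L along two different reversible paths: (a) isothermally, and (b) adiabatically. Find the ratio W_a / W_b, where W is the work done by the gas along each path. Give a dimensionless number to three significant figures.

W_a / W_b ≈ 1.55

Path (a) isothermal: W = P₁V₁ ln(V₂/V₁) → W_a/(P₁V₁) = 1.418.
Path (b) adiabatic: W = P₁V₁(1 − (V₁/V₂)^(γ−1))/(γ−1) → W_b/(P₁V₁) = 0.917.
W_a / W_b = 1.418 / 0.917 = 1.546.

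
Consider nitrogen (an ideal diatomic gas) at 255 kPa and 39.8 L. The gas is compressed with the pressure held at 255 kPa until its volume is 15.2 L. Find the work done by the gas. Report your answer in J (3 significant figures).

W ≈ -6270 J

Isobaric: W = P ΔV.
W = (255 kPa)(15.2 − 39.8 L) = (255)(-24.6) = -6273 J.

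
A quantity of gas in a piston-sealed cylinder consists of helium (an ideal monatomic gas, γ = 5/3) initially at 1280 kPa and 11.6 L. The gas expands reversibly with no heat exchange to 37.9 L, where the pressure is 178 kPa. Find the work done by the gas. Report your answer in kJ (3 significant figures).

W ≈ 12.2 kJ

Adiabatic: W = (P₁V₁ − P₂V₂)/(γ − 1) with γ = 5/3.
P₁V₁ = 14848 J, P₂V₂ = 6746 J.
W = (14848 − 6746) / 0.6667 = 12153 J.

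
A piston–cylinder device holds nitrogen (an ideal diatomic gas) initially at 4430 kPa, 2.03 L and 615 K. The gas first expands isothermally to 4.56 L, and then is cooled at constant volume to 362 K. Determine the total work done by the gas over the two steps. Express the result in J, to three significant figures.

Step 1 (isothermal): W = P₁V₁ ln(V₂/V₁) = (8993) ln(4.56/2.03) = 7278 J.
Step 2 (isochoric): W = 0 (constant volume).
W_total = 7278 + 0 = 7278 J.

W_total ≈ 7280 J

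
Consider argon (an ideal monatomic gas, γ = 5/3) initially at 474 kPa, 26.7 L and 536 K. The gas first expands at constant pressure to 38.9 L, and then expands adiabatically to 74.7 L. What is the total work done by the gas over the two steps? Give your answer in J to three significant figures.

W_total ≈ 15500 J

Step 1 (isobaric): W = PΔV = (474 kPa)(38.9 − 26.7 L) = 5783 J.
After step 1: P = 474 kPa, V = 38.9 L, T = 780.9 K.
Step 2 (adiabatic): W = (P₁V₁ − P₂V₂)/(γ−1) = (18439 − 11935)/0.667 = 9756 J.
W_total = 5783 + 9756 = 15539 J.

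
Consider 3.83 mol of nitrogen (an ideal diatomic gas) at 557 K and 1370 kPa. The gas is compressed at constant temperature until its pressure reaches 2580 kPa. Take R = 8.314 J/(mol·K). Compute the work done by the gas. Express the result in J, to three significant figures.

Isothermal process: W = nRT ln(V₂/V₁) = nRT ln(P₁/P₂).
W = (3.83)(8.314)(557) × ln(1370/2580)
  = 17736 × ln(0.531) = 17736 × -0.633
W_by_gas = -11227 J.

W ≈ -11200 J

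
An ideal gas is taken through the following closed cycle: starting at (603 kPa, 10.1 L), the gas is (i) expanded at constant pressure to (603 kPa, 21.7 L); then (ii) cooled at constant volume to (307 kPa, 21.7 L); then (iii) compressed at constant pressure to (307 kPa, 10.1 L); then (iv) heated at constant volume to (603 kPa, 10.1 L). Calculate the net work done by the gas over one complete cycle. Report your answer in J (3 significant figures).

Constant-volume legs do no work.
W(i) = (603)(21.7 − 10.1) = 6995 J; W(iii) = (307)(10.1 − 21.7) = -3561 J.
W_net = 6995 − 3561 = 3434 J (the clockwise enclosed area).

W_net ≈ 3430 J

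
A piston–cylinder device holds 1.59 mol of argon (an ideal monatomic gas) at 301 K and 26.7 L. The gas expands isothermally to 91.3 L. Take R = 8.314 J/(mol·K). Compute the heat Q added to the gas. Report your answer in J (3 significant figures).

Q ≈ 4890 J

Isothermal ⇒ ΔU = 0, so Q = W = nRT ln(V₂/V₁).
Q = (1.59)(8.314)(301) ln(91.3/26.7) = 3979 × 1.229 = 4892 J.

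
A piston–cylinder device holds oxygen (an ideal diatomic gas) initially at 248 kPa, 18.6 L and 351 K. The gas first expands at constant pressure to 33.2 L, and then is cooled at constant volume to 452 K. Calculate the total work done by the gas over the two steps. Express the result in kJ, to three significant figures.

Step 1 (isobaric): W = PΔV = (248 kPa)(33.2 − 18.6 L) = 3621 J.
Step 2 (isochoric): W = 0 (constant volume).
W_total = 3621 + 0 = 3621 J.

W_total ≈ 3.62 kJ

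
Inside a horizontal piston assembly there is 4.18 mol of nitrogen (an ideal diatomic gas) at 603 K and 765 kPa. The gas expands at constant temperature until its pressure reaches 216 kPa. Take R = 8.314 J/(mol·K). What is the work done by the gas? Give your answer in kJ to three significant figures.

W ≈ 26.5 kJ

Isothermal process: W = nRT ln(V₂/V₁) = nRT ln(P₁/P₂).
W = (4.18)(8.314)(603) × ln(765/216)
  = 20956 × ln(3.542) = 20956 × 1.265
W_by_gas = 26501 J.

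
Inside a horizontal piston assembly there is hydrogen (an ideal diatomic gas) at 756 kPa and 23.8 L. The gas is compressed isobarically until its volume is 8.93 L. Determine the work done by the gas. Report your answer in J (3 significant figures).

Isobaric: W = P ΔV.
W = (756 kPa)(8.93 − 23.8 L) = (756)(-14.87) = -11242 J.

W ≈ -11200 J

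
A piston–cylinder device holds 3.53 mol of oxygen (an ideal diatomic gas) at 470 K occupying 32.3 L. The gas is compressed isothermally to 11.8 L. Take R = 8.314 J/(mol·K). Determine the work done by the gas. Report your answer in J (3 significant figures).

W ≈ -13900 J

Isothermal: W = nRT ln(V₂/V₁).
W = (3.53)(8.314)(470) × ln(11.8/32.3)
  = 13794 × -1.007
W_by_gas = -13890 J.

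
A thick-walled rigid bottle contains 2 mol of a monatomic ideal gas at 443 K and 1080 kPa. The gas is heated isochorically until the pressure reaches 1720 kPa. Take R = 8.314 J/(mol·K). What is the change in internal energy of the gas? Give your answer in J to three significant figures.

Constant volume ⇒ W = 0, so Q = ΔU = nCᵥΔT with Cᵥ = 3R/2 = 12.47 J/(mol·K).
At constant V, T₂/T₁ = P₂/P₁ ⇒ ΔT = T₁(P₂/P₁ − 1) = 443·(1720/1080 − 1) = 262.5 K.
ΔU = (2)(12.47)(262.5) = 6548 J.

ΔU ≈ 6550 J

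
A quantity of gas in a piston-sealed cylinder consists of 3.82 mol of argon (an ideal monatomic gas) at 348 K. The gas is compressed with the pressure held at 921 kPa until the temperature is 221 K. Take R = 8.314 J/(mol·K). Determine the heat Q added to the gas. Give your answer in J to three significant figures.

Isobaric: W = nRΔT = (3.82)(8.314)(-127) = -4033 J.
ΔU = nCᵥΔT with Cᵥ = 3R/2: ΔU = (3.82)(12.47)(-127) = -6050 J.
Q = ΔU + W = -6050 − 4033 = -10084 J.

Q ≈ -10100 J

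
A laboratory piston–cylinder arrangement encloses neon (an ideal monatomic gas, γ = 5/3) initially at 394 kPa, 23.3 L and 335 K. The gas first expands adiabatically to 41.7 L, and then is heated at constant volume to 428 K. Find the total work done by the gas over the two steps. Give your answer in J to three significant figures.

Step 1 (adiabatic): W = (P₁V₁ − P₂V₂)/(γ−1) = (9180 − 6228)/0.667 = 4429 J.
Step 2 (isochoric): W = 0 (constant volume).
W_total = 4429 + 0 = 4429 J.

W_total ≈ 4430 J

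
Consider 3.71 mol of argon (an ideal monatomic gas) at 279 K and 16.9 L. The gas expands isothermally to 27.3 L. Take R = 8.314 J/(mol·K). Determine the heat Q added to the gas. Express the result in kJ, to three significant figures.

Q ≈ 4.13 kJ

Isothermal ⇒ ΔU = 0, so Q = W = nRT ln(V₂/V₁).
Q = (3.71)(8.314)(279) ln(27.3/16.9) = 8606 × 0.4796 = 4127 J.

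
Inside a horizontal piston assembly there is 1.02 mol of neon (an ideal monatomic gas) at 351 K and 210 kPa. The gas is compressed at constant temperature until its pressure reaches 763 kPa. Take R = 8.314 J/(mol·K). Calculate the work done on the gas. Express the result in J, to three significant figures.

Isothermal process: W = nRT ln(V₂/V₁) = nRT ln(P₁/P₂).
W = (1.02)(8.314)(351) × ln(210/763)
  = 2977 × ln(0.2752) = 2977 × -1.29
W_by_gas = -3840 J; work on gas = −W_by = 3840 J.

W ≈ 3840 J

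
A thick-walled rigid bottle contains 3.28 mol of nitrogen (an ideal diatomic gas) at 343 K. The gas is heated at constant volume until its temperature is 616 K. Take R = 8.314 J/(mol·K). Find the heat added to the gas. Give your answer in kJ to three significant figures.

Q ≈ 18.6 kJ

Constant volume ⇒ W = 0, so Q = ΔU = nCᵥΔT with Cᵥ = 5R/2 = 20.79 J/(mol·K).
ΔU = (3.28)(20.79)(616 − 343) = 18612 J.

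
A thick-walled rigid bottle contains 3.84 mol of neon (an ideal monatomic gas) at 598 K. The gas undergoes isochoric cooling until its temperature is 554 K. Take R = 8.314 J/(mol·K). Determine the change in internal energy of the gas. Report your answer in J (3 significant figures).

Constant volume ⇒ W = 0, so Q = ΔU = nCᵥΔT with Cᵥ = 3R/2 = 12.47 J/(mol·K).
ΔU = (3.84)(12.47)(554 − 598) = -2107 J.

ΔU ≈ -2110 J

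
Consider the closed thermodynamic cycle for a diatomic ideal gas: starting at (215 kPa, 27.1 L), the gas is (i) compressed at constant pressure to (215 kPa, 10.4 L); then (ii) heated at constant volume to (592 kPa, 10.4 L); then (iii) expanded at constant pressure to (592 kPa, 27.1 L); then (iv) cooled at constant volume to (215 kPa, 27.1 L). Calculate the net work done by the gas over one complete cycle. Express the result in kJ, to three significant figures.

Constant-volume legs do no work.
W(i) = (215)(10.4 − 27.1) = -3591 J; W(iii) = (592)(27.1 − 10.4) = 9886 J.
W_net = -3591 + 9886 = 6296 J (the clockwise enclosed area).

W_net ≈ 6.30 kJ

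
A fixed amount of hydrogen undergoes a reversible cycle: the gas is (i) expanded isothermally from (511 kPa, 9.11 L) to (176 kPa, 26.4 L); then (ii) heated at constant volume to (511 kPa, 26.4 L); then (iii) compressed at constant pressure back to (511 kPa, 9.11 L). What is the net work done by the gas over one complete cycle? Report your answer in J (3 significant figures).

W_net ≈ -3880 J

Leg (i): W = PᵢVᵢ ln(V_f/Vᵢ) = (4655) ln(26.4/9.11) = 4953 J.
Leg (ii): W = 0.
Leg (iii): W = PΔV = (511)(9.11 − 26.4) = -8835 J.
W_net = 4953 − 8835 = -3882 J.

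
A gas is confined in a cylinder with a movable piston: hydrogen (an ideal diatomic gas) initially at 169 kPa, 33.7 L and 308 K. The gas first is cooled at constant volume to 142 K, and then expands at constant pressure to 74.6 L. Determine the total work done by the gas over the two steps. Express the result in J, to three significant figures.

Step 1 (isochoric): W = 0 (constant volume).
After step 1: P = 77.92 kPa (V unchanged).
Step 2 (isobaric): W = PΔV = (77.92 kPa)(74.6 − 33.7 L) = 3187 J.
W_total = 0 + 3187 = 3187 J.

W_total ≈ 3190 J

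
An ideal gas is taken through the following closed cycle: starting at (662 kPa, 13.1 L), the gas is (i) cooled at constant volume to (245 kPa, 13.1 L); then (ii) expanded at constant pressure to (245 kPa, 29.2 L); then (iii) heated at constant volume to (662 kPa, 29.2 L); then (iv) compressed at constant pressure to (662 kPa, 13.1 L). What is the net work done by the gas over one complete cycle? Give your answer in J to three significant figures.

Constant-volume legs do no work.
W(ii) = (245)(29.2 − 13.1) = 3945 J; W(iv) = (662)(13.1 − 29.2) = -10658 J.
W_net = 3945 − 10658 = -6714 J (the counter-clockwise enclosed area).

W_net ≈ -6710 J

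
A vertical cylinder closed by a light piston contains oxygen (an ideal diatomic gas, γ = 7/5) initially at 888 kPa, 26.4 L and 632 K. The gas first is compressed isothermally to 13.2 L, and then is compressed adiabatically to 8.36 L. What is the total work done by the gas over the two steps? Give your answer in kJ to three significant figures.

Step 1 (isothermal): W = P₁V₁ ln(V₂/V₁) = (23443) ln(13.2/26.4) = -16250 J.
After step 1: P = 1776 kPa, V = 13.2 L, T = 632 K.
Step 2 (adiabatic): W = (P₁V₁ − P₂V₂)/(γ−1) = (23443 − 28143)/0.4 = -11748 J.
W_total = -16250 − 11748 = -27998 J.

W_total ≈ -28.0 kJ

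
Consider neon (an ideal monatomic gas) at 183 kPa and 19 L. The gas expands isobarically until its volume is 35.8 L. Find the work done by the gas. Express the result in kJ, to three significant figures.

Isobaric: W = P ΔV.
W = (183 kPa)(35.8 − 19 L) = (183)(16.8) = 3074 J.

W ≈ 3.07 kJ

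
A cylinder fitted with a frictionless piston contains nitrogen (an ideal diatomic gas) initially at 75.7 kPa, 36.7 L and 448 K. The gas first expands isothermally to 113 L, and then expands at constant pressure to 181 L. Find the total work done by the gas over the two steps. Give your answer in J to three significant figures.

Step 1 (isothermal): W = P₁V₁ ln(V₂/V₁) = (2778) ln(113/36.7) = 3124 J.
After step 1: P = 24.59 kPa, V = 113 L, T = 448 K.
Step 2 (isobaric): W = PΔV = (24.59 kPa)(181 − 113 L) = 1672 J.
W_total = 3124 + 1672 = 4796 J.

W_total ≈ 4800 J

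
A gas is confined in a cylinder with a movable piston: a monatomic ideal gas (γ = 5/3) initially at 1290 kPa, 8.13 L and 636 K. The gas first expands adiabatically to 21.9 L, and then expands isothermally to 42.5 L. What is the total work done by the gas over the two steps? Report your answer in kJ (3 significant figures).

Step 1 (adiabatic): W = (P₁V₁ − P₂V₂)/(γ−1) = (10488 − 5417)/0.667 = 7606 J.
After step 1: P = 247.4 kPa, V = 21.9 L, T = 328.5 K.
Step 2 (isothermal): W = P₁V₁ ln(V₂/V₁) = (5417) ln(42.5/21.9) = 3592 J.
W_total = 7606 + 3592 = 11197 J.

W_total ≈ 11.2 kJ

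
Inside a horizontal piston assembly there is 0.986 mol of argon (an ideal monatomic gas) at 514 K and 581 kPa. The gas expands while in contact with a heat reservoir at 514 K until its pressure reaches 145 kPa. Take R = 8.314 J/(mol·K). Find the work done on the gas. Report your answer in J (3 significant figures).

W ≈ -5850 J

Isothermal process: W = nRT ln(V₂/V₁) = nRT ln(P₁/P₂).
W = (0.986)(8.314)(514) × ln(581/145)
  = 4214 × ln(4.007) = 4214 × 1.388
W_by_gas = 5849 J; work on gas = −W_by = -5849 J.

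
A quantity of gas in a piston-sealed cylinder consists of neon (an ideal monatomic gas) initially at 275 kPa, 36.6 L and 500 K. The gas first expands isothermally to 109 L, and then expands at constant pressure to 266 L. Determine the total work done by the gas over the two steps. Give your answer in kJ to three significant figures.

W_total ≈ 25.5 kJ

Step 1 (isothermal): W = P₁V₁ ln(V₂/V₁) = (10065) ln(109/36.6) = 10984 J.
After step 1: P = 92.34 kPa, V = 109 L, T = 500 K.
Step 2 (isobaric): W = PΔV = (92.34 kPa)(266 − 109 L) = 14497 J.
W_total = 10984 + 14497 = 25481 J.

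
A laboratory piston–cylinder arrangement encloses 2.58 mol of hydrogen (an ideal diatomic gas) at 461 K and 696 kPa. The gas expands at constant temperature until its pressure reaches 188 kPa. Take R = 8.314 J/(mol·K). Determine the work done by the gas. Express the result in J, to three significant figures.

Isothermal process: W = nRT ln(V₂/V₁) = nRT ln(P₁/P₂).
W = (2.58)(8.314)(461) × ln(696/188)
  = 9889 × ln(3.702) = 9889 × 1.309
W_by_gas = 12943 J.

W ≈ 12900 J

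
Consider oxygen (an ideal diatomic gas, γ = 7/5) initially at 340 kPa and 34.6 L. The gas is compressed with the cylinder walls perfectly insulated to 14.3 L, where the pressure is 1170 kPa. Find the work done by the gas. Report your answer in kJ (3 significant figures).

W ≈ -12.4 kJ

Adiabatic: W = (P₁V₁ − P₂V₂)/(γ − 1) with γ = 7/5.
P₁V₁ = 11764 J, P₂V₂ = 16731 J.
W = (11764 − 16731) / 0.4 = -12418 J.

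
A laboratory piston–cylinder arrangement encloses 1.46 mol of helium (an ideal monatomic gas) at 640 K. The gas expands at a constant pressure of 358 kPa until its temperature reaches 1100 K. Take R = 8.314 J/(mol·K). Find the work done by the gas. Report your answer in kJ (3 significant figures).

Isobaric: W = P ΔV = nR ΔT.
W = (1.46)(8.314)(1100 − 640) = 5584 J.

W ≈ 5.58 kJ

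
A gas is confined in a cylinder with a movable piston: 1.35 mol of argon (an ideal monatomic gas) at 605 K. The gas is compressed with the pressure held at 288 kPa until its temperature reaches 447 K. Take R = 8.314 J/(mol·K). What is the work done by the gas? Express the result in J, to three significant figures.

Isobaric: W = P ΔV = nR ΔT.
W = (1.35)(8.314)(447 − 605) = -1773 J.

W ≈ -1770 J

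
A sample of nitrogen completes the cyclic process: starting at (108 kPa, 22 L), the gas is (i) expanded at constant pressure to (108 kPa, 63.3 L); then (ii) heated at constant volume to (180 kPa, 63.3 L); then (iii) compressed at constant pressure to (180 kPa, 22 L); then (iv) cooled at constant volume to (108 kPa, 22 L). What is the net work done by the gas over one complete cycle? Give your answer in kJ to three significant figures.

Constant-volume legs do no work.
W(i) = (108)(63.3 − 22) = 4460 J; W(iii) = (180)(22 − 63.3) = -7434 J.
W_net = 4460 − 7434 = -2974 J (the counter-clockwise enclosed area).

W_net ≈ -2.97 kJ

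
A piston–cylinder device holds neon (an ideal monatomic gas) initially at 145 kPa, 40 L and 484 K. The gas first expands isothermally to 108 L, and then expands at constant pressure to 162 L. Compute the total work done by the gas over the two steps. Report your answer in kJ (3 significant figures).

W_total ≈ 8.66 kJ

Step 1 (isothermal): W = P₁V₁ ln(V₂/V₁) = (5800) ln(108/40) = 5761 J.
After step 1: P = 53.7 kPa, V = 108 L, T = 484 K.
Step 2 (isobaric): W = PΔV = (53.7 kPa)(162 − 108 L) = 2900 J.
W_total = 5761 + 2900 = 8661 J.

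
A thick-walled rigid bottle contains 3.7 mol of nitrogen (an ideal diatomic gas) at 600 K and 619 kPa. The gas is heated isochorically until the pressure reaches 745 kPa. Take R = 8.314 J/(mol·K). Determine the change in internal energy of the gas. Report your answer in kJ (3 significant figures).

ΔU ≈ 9.39 kJ

Constant volume ⇒ W = 0, so Q = ΔU = nCᵥΔT with Cᵥ = 5R/2 = 20.79 J/(mol·K).
At constant V, T₂/T₁ = P₂/P₁ ⇒ ΔT = T₁(P₂/P₁ − 1) = 600·(745/619 − 1) = 122.1 K.
ΔU = (3.7)(20.79)(122.1) = 9393 J.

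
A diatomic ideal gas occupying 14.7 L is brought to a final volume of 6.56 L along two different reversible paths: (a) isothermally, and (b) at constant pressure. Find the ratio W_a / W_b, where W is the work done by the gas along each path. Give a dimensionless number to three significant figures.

W_a / W_b ≈ 1.46

Path (a) isothermal: W = P₁V₁ ln(V₂/V₁) → W_a/(P₁V₁) = -0.8069.
Path (b) isobaric: W = P₁(V₂ − V₁) → W_b/(P₁V₁) = -0.5537.
W_a / W_b = -0.8069 / -0.5537 = 1.457.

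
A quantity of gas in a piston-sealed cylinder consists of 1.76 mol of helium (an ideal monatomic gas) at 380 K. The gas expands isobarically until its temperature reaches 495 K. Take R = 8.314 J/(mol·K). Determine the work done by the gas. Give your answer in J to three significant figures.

Isobaric: W = P ΔV = nR ΔT.
W = (1.76)(8.314)(495 − 380) = 1683 J.

W ≈ 1680 J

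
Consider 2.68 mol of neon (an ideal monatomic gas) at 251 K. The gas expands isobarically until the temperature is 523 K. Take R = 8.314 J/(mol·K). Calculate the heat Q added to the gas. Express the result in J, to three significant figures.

Isobaric: W = nRΔT = (2.68)(8.314)(272) = 6061 J.
ΔU = nCᵥΔT with Cᵥ = 3R/2: ΔU = (2.68)(12.47)(272) = 9091 J.
Q = ΔU + W = 9091 + 6061 = 15151 J.

Q ≈ 15200 J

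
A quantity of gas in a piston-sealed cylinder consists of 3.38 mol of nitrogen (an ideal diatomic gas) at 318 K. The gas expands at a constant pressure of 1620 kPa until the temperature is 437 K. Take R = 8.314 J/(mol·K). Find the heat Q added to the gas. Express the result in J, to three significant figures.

Q ≈ 11700 J

Isobaric: W = nRΔT = (3.38)(8.314)(119) = 3344 J.
ΔU = nCᵥΔT with Cᵥ = 5R/2: ΔU = (3.38)(20.79)(119) = 8360 J.
Q = ΔU + W = 8360 + 3344 = 11704 J.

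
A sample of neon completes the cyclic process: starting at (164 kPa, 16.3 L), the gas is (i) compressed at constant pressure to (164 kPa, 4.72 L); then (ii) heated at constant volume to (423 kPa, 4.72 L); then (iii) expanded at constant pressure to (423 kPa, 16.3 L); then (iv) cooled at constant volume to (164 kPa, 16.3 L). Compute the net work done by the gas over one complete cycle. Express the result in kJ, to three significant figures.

W_net ≈ 3.00 kJ

Constant-volume legs do no work.
W(i) = (164)(4.72 − 16.3) = -1899 J; W(iii) = (423)(16.3 − 4.72) = 4898 J.
W_net = -1899 + 4898 = 2999 J (the clockwise enclosed area).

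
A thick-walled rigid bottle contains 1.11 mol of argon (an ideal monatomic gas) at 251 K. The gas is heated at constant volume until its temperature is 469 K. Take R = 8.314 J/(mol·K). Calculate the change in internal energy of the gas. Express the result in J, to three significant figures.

Constant volume ⇒ W = 0, so Q = ΔU = nCᵥΔT with Cᵥ = 3R/2 = 12.47 J/(mol·K).
ΔU = (1.11)(12.47)(469 − 251) = 3018 J.

ΔU ≈ 3020 J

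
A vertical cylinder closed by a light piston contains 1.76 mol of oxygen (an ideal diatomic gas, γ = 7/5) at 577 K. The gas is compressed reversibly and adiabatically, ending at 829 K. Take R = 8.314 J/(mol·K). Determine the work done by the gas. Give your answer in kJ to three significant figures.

W ≈ -9.22 kJ

Adiabatic ⇒ Q = 0, so W_by = −ΔU = nCᵥ(T₁ − T₂).
Cᵥ = 5R/2 = 20.79 J/(mol·K).
W = (1.76)(20.79)(577 − 829) = -9219 J.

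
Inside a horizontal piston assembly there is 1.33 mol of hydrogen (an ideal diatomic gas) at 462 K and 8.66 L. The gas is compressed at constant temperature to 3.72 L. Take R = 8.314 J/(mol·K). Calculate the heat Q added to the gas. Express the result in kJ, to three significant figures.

Isothermal ⇒ ΔU = 0, so Q = W = nRT ln(V₂/V₁).
Q = (1.33)(8.314)(462) ln(3.72/8.66) = 5109 × -0.845 = -4317 J.

Q ≈ -4.32 kJ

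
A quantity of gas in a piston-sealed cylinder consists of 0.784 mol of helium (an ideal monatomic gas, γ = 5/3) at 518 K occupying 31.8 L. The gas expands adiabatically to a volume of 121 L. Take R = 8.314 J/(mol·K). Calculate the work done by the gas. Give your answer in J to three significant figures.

Adiabatic: TV^(γ−1) = const with γ = 5/3.
T₂ = T₁ (V₁/V₂)^(γ−1) = 518 × (31.8/121)^0.667 = 518 × 0.4103 = 212.5 K.
W_by = nCᵥ(T₁ − T₂) = (0.784)(12.47)(518 − 212.5) = 2987 J.

W ≈ 2990 J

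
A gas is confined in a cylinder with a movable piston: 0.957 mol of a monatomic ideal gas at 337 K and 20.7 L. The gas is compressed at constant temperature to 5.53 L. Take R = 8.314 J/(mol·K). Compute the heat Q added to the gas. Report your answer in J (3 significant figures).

Q ≈ -3540 J

Isothermal ⇒ ΔU = 0, so Q = W = nRT ln(V₂/V₁).
Q = (0.957)(8.314)(337) ln(5.53/20.7) = 2681 × -1.32 = -3539 J.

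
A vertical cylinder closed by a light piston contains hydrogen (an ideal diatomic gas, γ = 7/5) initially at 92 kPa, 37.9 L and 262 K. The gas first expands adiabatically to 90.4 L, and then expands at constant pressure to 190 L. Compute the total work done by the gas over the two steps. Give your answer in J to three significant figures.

Step 1 (adiabatic): W = (P₁V₁ − P₂V₂)/(γ−1) = (3487 − 2463)/0.4 = 2560 J.
After step 1: P = 27.24 kPa, V = 90.4 L, T = 185.1 K.
Step 2 (isobaric): W = PΔV = (27.24 kPa)(190 − 90.4 L) = 2713 J.
W_total = 2560 + 2713 = 5274 J.

W_total ≈ 5270 J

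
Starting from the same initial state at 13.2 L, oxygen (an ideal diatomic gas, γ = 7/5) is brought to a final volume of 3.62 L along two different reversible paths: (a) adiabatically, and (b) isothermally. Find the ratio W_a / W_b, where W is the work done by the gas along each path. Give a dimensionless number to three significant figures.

Path (a) adiabatic: W = P₁V₁(1 − (V₁/V₂)^(γ−1))/(γ−1) → W_a/(P₁V₁) = -1.695.
Path (b) isothermal: W = P₁V₁ ln(V₂/V₁) → W_b/(P₁V₁) = -1.294.
W_a / W_b = -1.695 / -1.294 = 1.31.

W_a / W_b ≈ 1.31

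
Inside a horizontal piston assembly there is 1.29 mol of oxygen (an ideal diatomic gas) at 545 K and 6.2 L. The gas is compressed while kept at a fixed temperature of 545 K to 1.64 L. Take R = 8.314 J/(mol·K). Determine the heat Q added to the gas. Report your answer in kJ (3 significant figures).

Isothermal ⇒ ΔU = 0, so Q = W = nRT ln(V₂/V₁).
Q = (1.29)(8.314)(545) ln(1.64/6.2) = 5845 × -1.33 = -7773 J.

Q ≈ -7.77 kJ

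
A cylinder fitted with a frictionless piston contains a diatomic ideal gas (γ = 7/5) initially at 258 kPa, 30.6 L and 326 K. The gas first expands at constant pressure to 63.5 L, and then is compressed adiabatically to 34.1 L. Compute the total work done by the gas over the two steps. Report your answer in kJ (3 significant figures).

W_total ≈ -3.08 kJ

Step 1 (isobaric): W = PΔV = (258 kPa)(63.5 − 30.6 L) = 8488 J.
After step 1: P = 258 kPa, V = 63.5 L, T = 676.5 K.
Step 2 (adiabatic): W = (P₁V₁ − P₂V₂)/(γ−1) = (16383 − 21009)/0.4 = -11564 J.
W_total = 8488 − 11564 = -3076 J.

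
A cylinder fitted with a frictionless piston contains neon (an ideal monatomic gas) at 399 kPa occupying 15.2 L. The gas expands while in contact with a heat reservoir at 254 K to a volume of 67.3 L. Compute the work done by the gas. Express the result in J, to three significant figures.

Isothermal: W = nRT ln(V₂/V₁) = P₁V₁ ln(V₂/V₁).
P₁V₁ = (399 kPa)(15.2 L) = 6065 J.
W = 6065 × ln(67.3/15.2) = 6065 × 1.488
W_by_gas = 9024 J.

W ≈ 9020 J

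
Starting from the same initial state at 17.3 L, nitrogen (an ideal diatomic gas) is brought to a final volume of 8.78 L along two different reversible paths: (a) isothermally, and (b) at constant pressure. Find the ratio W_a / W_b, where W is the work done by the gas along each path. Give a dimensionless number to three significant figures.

Path (a) isothermal: W = P₁V₁ ln(V₂/V₁) → W_a/(P₁V₁) = -0.6782.
Path (b) isobaric: W = P₁(V₂ − V₁) → W_b/(P₁V₁) = -0.4925.
W_a / W_b = -0.6782 / -0.4925 = 1.377.

W_a / W_b ≈ 1.38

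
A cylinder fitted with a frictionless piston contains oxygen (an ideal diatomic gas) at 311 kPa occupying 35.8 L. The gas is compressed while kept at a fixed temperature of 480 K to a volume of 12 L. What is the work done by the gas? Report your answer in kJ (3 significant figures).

W ≈ -12.2 kJ

Isothermal: W = nRT ln(V₂/V₁) = P₁V₁ ln(V₂/V₁).
P₁V₁ = (311 kPa)(35.8 L) = 11134 J.
W = 11134 × ln(12/35.8) = 11134 × -1.093
W_by_gas = -12170 J.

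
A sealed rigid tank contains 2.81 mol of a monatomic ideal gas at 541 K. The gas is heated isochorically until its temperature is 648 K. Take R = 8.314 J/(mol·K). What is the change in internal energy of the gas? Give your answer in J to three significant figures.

ΔU ≈ 3750 J

Constant volume ⇒ W = 0, so Q = ΔU = nCᵥΔT with Cᵥ = 3R/2 = 12.47 J/(mol·K).
ΔU = (2.81)(12.47)(648 − 541) = 3750 J.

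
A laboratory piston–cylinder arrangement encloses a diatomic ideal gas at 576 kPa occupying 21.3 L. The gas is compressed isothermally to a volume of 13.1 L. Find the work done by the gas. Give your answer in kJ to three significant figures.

Isothermal: W = nRT ln(V₂/V₁) = P₁V₁ ln(V₂/V₁).
P₁V₁ = (576 kPa)(21.3 L) = 12269 J.
W = 12269 × ln(13.1/21.3) = 12269 × -0.4861
W_by_gas = -5964 J.

W ≈ -5.96 kJ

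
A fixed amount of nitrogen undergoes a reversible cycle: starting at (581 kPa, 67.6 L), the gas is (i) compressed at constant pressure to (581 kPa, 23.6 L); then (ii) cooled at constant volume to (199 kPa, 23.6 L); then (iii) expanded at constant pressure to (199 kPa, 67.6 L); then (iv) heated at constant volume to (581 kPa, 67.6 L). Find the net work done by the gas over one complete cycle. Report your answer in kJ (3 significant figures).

Constant-volume legs do no work.
W(i) = (581)(23.6 − 67.6) = -25564 J; W(iii) = (199)(67.6 − 23.6) = 8756 J.
W_net = -25564 + 8756 = -16808 J (the counter-clockwise enclosed area).

W_net ≈ -16.8 kJ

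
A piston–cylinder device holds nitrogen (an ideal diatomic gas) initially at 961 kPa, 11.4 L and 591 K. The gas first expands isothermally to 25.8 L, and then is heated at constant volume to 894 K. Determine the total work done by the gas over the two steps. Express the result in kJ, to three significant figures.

W_total ≈ 8.95 kJ

Step 1 (isothermal): W = P₁V₁ ln(V₂/V₁) = (10955) ln(25.8/11.4) = 8948 J.
Step 2 (isochoric): W = 0 (constant volume).
W_total = 8948 + 0 = 8948 J.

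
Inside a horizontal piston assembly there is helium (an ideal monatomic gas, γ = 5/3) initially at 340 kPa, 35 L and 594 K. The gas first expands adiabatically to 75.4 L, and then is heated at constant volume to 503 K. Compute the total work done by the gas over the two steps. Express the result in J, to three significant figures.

Step 1 (adiabatic): W = (P₁V₁ − P₂V₂)/(γ−1) = (11900 − 7134)/0.667 = 7149 J.
Step 2 (isochoric): W = 0 (constant volume).
W_total = 7149 + 0 = 7149 J.

W_total ≈ 7150 J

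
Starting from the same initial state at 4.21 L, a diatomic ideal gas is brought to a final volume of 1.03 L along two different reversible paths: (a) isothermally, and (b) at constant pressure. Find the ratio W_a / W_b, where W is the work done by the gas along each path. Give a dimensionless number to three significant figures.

Path (a) isothermal: W = P₁V₁ ln(V₂/V₁) → W_a/(P₁V₁) = -1.408.
Path (b) isobaric: W = P₁(V₂ − V₁) → W_b/(P₁V₁) = -0.7553.
W_a / W_b = -1.408 / -0.7553 = 1.864.

W_a / W_b ≈ 1.86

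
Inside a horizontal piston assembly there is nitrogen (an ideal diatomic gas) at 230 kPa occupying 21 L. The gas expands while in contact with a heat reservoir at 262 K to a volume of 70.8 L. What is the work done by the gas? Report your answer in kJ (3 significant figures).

W ≈ 5.87 kJ

Isothermal: W = nRT ln(V₂/V₁) = P₁V₁ ln(V₂/V₁).
P₁V₁ = (230 kPa)(21 L) = 4830 J.
W = 4830 × ln(70.8/21) = 4830 × 1.215
W_by_gas = 5870 J.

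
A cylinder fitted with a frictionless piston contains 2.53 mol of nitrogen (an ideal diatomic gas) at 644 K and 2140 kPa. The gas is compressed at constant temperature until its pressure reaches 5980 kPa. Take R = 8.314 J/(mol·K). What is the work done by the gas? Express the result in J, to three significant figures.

W ≈ -13900 J

Isothermal process: W = nRT ln(V₂/V₁) = nRT ln(P₁/P₂).
W = (2.53)(8.314)(644) × ln(2140/5980)
  = 13546 × ln(0.3579) = 13546 × -1.028
W_by_gas = -13920 J.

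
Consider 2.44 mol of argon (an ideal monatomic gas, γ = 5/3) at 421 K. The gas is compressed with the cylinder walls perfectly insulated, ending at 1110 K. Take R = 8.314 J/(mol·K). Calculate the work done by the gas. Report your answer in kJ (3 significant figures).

W ≈ -21.0 kJ

Adiabatic ⇒ Q = 0, so W_by = −ΔU = nCᵥ(T₁ − T₂).
Cᵥ = 3R/2 = 12.47 J/(mol·K).
W = (2.44)(12.47)(421 − 1110) = -20966 J.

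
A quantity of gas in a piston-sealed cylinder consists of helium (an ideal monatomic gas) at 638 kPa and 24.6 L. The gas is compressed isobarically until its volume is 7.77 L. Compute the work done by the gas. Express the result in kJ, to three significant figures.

W ≈ -10.7 kJ

Isobaric: W = P ΔV.
W = (638 kPa)(7.77 − 24.6 L) = (638)(-16.83) = -10738 J.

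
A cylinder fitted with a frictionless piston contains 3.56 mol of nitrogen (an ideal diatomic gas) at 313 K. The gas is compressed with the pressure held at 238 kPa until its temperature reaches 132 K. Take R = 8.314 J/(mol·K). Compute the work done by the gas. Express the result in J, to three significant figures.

W ≈ -5360 J

Isobaric: W = P ΔV = nR ΔT.
W = (3.56)(8.314)(132 − 313) = -5357 J.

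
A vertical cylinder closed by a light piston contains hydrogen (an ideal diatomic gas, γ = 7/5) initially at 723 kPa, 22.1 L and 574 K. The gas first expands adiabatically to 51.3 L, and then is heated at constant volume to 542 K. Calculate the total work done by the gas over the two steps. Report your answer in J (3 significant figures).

Step 1 (adiabatic): W = (P₁V₁ − P₂V₂)/(γ−1) = (15978 − 11409)/0.4 = 11424 J.
Step 2 (isochoric): W = 0 (constant volume).
W_total = 11424 + 0 = 11424 J.

W_total ≈ 11400 J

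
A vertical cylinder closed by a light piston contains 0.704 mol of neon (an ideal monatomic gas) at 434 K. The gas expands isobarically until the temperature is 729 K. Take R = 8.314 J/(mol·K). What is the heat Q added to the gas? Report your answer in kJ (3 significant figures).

Isobaric: W = nRΔT = (0.704)(8.314)(295) = 1727 J.
ΔU = nCᵥΔT with Cᵥ = 3R/2: ΔU = (0.704)(12.47)(295) = 2590 J.
Q = ΔU + W = 2590 + 1727 = 4317 J.

Q ≈ 4.32 kJ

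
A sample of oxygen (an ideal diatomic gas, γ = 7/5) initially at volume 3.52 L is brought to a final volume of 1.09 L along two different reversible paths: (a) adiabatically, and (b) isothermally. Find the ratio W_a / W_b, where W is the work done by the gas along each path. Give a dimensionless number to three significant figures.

Path (a) adiabatic: W = P₁V₁(1 − (V₁/V₂)^(γ−1))/(γ−1) → W_a/(P₁V₁) = -1.496.
Path (b) isothermal: W = P₁V₁ ln(V₂/V₁) → W_b/(P₁V₁) = -1.172.
W_a / W_b = -1.496 / -1.172 = 1.276.

W_a / W_b ≈ 1.28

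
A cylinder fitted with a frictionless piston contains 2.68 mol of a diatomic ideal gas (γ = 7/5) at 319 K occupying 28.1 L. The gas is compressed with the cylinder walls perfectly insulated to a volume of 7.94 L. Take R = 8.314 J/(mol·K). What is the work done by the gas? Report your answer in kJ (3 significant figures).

Adiabatic: TV^(γ−1) = const with γ = 7/5.
T₂ = T₁ (V₁/V₂)^(γ−1) = 319 × (28.1/7.94)^0.4 = 319 × 1.658 = 528.9 K.
W_by = nCᵥ(T₁ − T₂) = (2.68)(20.79)(319 − 528.9) = -11690 J.

W ≈ -11.7 kJ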